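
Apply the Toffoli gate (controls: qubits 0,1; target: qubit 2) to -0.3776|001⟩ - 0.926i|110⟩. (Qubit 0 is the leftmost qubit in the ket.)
-0.3776|001⟩ - 0.926i|111⟩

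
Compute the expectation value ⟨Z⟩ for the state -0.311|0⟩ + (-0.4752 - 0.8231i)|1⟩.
-0.8066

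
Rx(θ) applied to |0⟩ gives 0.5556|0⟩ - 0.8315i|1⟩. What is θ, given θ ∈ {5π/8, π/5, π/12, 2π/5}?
5π/8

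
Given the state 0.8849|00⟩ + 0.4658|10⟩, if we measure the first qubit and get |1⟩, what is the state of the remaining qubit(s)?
|0⟩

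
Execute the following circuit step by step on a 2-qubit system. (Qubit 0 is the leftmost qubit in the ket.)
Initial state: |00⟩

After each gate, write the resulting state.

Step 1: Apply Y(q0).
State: i|10⟩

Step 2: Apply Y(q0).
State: |00⟩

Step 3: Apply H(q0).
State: 1/√2|00⟩ + 1/√2|10⟩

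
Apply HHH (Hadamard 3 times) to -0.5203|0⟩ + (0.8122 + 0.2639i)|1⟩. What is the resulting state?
(0.2064 + 0.1866i)|0⟩ + (-0.9422 - 0.1866i)|1⟩

H² = I, so H^3 = H: a single Hadamard. With (a, b) = (-0.5203, (0.8122 + 0.2639i)), H gives ((a + b)/√2, (a − b)/√2) = ((0.2064 + 0.1866i), (-0.9422 - 0.1866i)).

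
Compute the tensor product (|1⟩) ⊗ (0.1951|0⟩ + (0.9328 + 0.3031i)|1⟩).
0.1951|10⟩ + (0.9328 + 0.3031i)|11⟩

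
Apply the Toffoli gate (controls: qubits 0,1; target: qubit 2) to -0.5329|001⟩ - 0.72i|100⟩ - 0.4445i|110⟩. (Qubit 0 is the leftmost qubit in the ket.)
-0.5329|001⟩ - 0.72i|100⟩ - 0.4445i|111⟩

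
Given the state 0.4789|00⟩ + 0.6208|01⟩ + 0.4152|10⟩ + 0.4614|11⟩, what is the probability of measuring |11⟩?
0.2129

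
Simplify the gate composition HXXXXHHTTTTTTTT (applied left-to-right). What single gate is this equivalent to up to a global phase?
H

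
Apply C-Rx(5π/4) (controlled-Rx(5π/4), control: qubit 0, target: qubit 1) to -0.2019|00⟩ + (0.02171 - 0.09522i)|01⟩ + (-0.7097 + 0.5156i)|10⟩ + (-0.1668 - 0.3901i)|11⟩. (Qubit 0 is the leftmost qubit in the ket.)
-0.2019|00⟩ + (0.02171 - 0.09522i)|01⟩ + (-0.08881 - 0.04321i)|10⟩ + (0.5402 + 0.805i)|11⟩

C-Rx(5π/4) leaves the control-|0⟩ kets |00⟩, |01⟩ unchanged and applies Rx(5π/4) to qubit 1 on the control-|1⟩ pair (|10⟩, |11⟩).
Rx(5π/4) = [[cos(θ/2), −i·sin(θ/2)], [−i·sin(θ/2), cos(θ/2)]]; θ = 5π/4, cos(θ/2) ≈ -0.382683, sin(θ/2) ≈ 0.92388.
With a = amp(|10⟩) = (-0.7097 + 0.5156i) and b = amp(|11⟩) = (-0.1668 - 0.3901i):
new amp(|10⟩) = (-0.382683)·a + (-0.92388i)·b = (-0.08881 - 0.04321i)
new amp(|11⟩) = (-0.92388i)·a + (-0.382683)·b = (0.5402 + 0.805i)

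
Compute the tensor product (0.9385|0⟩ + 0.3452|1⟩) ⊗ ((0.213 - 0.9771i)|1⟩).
(0.1999 - 0.917i)|01⟩ + (0.07353 - 0.3373i)|11⟩

amp(|b₁b₂…⟩) = product of the factor amplitudes for bits b₁, b₂, …; only kets whose every factor amplitude is nonzero survive.
|01⟩: (0.9385)(0.213 - 0.9771i) = (0.1999 - 0.917i)
|11⟩: (0.3452)(0.213 - 0.9771i) = (0.07353 - 0.3373i)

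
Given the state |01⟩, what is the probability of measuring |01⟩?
1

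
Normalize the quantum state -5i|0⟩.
-i|0⟩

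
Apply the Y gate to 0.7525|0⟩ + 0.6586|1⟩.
-0.6586i|0⟩ + 0.7525i|1⟩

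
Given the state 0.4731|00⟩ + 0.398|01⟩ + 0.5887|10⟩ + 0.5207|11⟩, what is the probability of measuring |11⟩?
0.2711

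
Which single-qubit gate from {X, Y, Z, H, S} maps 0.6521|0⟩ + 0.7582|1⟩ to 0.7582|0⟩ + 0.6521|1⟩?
X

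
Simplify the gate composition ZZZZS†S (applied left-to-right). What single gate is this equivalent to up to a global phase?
I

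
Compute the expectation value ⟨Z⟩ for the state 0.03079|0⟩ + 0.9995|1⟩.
-0.9981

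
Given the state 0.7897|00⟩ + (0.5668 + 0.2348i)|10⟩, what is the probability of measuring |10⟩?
0.3764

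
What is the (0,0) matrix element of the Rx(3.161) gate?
-0.009704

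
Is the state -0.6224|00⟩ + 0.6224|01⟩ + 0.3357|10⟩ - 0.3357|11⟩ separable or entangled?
Separable

Writing the state as a|00⟩ + b|01⟩ + c|10⟩ + d|11⟩, it is a product state iff ad − bc = 0.
Here (a, b, c, d) = (-0.6224, 0.6224, 0.3357, -0.3357): ad − bc = (-0.6224)(-0.3357) − (0.6224)(0.3357) = 0, so the state is separable.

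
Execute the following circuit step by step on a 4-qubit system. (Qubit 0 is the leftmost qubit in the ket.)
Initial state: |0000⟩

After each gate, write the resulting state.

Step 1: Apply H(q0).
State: 1/√2|0000⟩ + 1/√2|1000⟩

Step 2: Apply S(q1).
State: 1/√2|0000⟩ + 1/√2|1000⟩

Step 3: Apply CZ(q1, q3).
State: 1/√2|0000⟩ + 1/√2|1000⟩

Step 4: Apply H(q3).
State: 1/2|0000⟩ + 1/2|0001⟩ + 1/2|1000⟩ + 1/2|1001⟩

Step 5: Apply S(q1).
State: 1/2|0000⟩ + 1/2|0001⟩ + 1/2|1000⟩ + 1/2|1001⟩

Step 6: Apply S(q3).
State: 1/2|0000⟩ + (1/2)i|0001⟩ + 1/2|1000⟩ + (1/2)i|1001⟩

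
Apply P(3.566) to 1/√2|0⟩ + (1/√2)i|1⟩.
1/√2|0⟩ + (0.2912 - 0.6444i)|1⟩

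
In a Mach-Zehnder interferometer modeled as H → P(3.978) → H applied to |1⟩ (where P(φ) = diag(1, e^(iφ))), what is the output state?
(0.8351 + 0.3711i)|0⟩ + (0.1649 - 0.3711i)|1⟩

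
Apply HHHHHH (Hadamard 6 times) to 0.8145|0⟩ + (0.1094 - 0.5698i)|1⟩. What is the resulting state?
0.8145|0⟩ + (0.1094 - 0.5698i)|1⟩

H² = I, so an even number of Hadamards cancels: H^6 = I and the state is unchanged.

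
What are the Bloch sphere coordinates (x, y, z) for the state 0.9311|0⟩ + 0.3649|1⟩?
(0.6795, 0, 0.7338)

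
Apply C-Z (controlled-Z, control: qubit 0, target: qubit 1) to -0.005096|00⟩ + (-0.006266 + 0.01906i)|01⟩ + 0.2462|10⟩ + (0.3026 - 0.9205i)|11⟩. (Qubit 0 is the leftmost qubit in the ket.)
-0.005096|00⟩ + (-0.006266 + 0.01906i)|01⟩ + 0.2462|10⟩ + (-0.3026 + 0.9205i)|11⟩

C-Z leaves the control-|0⟩ kets |00⟩, |01⟩ unchanged and applies Z to qubit 1 on the control-|1⟩ pair (|10⟩, |11⟩).
Z = [[1, 0], [0, -1]].
With a = amp(|10⟩) = 0.2462 and b = amp(|11⟩) = (0.3026 - 0.9205i):
new amp(|10⟩) = (1)·a = 0.2462
new amp(|11⟩) = (-1)·b = (-0.3026 + 0.9205i)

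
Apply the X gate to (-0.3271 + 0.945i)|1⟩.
(-0.3271 + 0.945i)|0⟩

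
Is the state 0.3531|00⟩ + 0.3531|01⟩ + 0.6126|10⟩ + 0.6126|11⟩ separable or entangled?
Separable

Writing the state as a|00⟩ + b|01⟩ + c|10⟩ + d|11⟩, it is a product state iff ad − bc = 0.
Here (a, b, c, d) = (0.3531, 0.3531, 0.6126, 0.6126): ad − bc = (0.3531)(0.6126) − (0.3531)(0.6126) = 0, so the state is separable.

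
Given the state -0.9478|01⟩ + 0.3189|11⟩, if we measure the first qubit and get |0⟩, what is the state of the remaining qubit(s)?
-|1⟩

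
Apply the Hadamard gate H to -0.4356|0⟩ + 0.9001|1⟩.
0.3285|0⟩ - 0.9445|1⟩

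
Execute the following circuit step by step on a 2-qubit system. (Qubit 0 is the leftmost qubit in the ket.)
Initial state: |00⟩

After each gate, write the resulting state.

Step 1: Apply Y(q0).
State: i|10⟩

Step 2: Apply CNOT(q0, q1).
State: i|11⟩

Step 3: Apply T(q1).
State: (-1/√2 + (1/√2)i)|11⟩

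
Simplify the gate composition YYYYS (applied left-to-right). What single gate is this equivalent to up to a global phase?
S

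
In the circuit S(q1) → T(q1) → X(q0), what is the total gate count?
3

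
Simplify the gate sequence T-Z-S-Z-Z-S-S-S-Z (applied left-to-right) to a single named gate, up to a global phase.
T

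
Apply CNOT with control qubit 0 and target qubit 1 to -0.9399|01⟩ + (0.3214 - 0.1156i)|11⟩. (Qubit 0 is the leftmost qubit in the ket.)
-0.9399|01⟩ + (0.3214 - 0.1156i)|10⟩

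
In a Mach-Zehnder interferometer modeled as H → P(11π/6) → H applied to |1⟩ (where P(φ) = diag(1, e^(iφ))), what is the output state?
(0.06699 + 0.25i)|0⟩ + (0.933 - 0.25i)|1⟩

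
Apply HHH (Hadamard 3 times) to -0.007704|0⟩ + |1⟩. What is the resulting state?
0.7017|0⟩ - 0.7126|1⟩

H² = I, so H^3 = H: a single Hadamard. With (a, b) = (-0.007704, 1), H gives ((a + b)/√2, (a − b)/√2) = (0.7017, -0.7126).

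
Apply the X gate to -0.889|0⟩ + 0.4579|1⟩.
0.4579|0⟩ - 0.889|1⟩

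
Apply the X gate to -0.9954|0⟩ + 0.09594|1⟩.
0.09594|0⟩ - 0.9954|1⟩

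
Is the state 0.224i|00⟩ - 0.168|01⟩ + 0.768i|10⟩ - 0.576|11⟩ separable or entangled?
Separable

Writing the state as a|00⟩ + b|01⟩ + c|10⟩ + d|11⟩, it is a product state iff ad − bc = 0.
Here (a, b, c, d) = (0.224i, -0.168, 0.768i, -0.576): ad − bc = (0.224i)(-0.576) − (-0.168)(0.768i) = 0, so the state is separable.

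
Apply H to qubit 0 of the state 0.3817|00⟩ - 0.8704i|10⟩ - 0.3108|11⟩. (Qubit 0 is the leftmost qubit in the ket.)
(0.2699 - 0.6155i)|00⟩ - 0.2198|01⟩ + (0.2699 + 0.6155i)|10⟩ + 0.2198|11⟩

H on qubit 0 mixes each pair of kets that differ only in qubit 0: amplitudes (a, b) of (|…0…⟩, |…1…⟩) become ((a + b)/√2, (a − b)/√2). Kets absent from the input have amplitude 0.
(|00⟩, |10⟩): (a, b) = (0.3817, -0.8704i) → ((0.2699 - 0.6155i), (0.2699 + 0.6155i))
(|01⟩, |11⟩): (a, b) = (0, -0.3108) → (-0.2198, 0.2198)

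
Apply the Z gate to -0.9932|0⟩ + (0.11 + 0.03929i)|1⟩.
-0.9932|0⟩ + (-0.11 - 0.03929i)|1⟩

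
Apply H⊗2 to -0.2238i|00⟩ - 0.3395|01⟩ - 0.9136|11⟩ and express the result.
(-0.6266 - 0.1119i)|00⟩ + (0.6266 - 0.1119i)|01⟩ + (0.2871 - 0.1119i)|10⟩ + (-0.2871 - 0.1119i)|11⟩

H⊗2 gives amp(|y⟩) = (1/2) Σ_x (−1)^(x·y) amp(|x⟩), where x·y is the number of positions in which both x and y have a 1.
|00⟩: (-0.2238i - 0.3395 - 0.9136)/2 = (-0.6266 - 0.1119i)
|01⟩: (-0.2238i + 0.3395 + 0.9136)/2 = (0.6266 - 0.1119i)
|10⟩: (-0.2238i - 0.3395 + 0.9136)/2 = (0.2871 - 0.1119i)
|11⟩: (-0.2238i + 0.3395 - 0.9136)/2 = (-0.2871 - 0.1119i)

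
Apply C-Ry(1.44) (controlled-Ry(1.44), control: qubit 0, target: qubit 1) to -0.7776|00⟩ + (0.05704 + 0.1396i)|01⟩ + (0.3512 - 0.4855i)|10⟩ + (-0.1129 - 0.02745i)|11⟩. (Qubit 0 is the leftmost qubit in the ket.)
-0.7776|00⟩ + (0.05704 + 0.1396i)|01⟩ + (0.3385 - 0.3469i)|10⟩ + (0.1467 - 0.3408i)|11⟩

C-Ry(1.44) leaves the control-|0⟩ kets |00⟩, |01⟩ unchanged and applies Ry(1.44) to qubit 1 on the control-|1⟩ pair (|10⟩, |11⟩).
Ry(1.44) = [[cos(θ/2), −sin(θ/2)], [sin(θ/2), cos(θ/2)]]; θ = 1.44, cos(θ/2) ≈ 0.751806, sin(θ/2) ≈ 0.659385.
With a = amp(|10⟩) = (0.3512 - 0.4855i) and b = amp(|11⟩) = (-0.1129 - 0.02745i):
new amp(|10⟩) = (0.751806)·a + (-0.659385)·b = (0.3385 - 0.3469i)
new amp(|11⟩) = (0.659385)·a + (0.751806)·b = (0.1467 - 0.3408i)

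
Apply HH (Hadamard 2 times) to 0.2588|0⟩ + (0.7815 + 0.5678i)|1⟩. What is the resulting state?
0.2588|0⟩ + (0.7815 + 0.5678i)|1⟩

H² = I, so an even number of Hadamards cancels: H^2 = I and the state is unchanged.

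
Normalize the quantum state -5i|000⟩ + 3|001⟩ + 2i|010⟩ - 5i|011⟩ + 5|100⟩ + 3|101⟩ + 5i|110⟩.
-0.4527i|000⟩ + 0.2716|001⟩ + 0.1811i|010⟩ - 0.4527i|011⟩ + 0.4527|100⟩ + 0.2716|101⟩ + 0.4527i|110⟩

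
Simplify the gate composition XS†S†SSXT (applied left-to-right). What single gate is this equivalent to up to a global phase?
T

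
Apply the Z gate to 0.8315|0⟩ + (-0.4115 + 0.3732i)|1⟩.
0.8315|0⟩ + (0.4115 - 0.3732i)|1⟩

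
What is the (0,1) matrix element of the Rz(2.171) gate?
0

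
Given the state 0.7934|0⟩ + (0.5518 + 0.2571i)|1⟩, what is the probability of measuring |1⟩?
0.3706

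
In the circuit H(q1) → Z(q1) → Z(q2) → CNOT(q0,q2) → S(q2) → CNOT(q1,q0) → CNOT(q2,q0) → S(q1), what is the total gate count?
8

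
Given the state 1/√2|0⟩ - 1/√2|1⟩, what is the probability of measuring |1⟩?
1/2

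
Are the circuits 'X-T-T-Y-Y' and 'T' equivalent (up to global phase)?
No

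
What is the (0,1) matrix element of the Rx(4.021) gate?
-0.9049i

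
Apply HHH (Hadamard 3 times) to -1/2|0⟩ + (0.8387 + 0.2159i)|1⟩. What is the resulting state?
(0.2395 + 0.1527i)|0⟩ + (-0.9466 - 0.1527i)|1⟩

H² = I, so H^3 = H: a single Hadamard. With (a, b) = (-1/2, (0.8387 + 0.2159i)), H gives ((a + b)/√2, (a − b)/√2) = ((0.2395 + 0.1527i), (-0.9466 - 0.1527i)).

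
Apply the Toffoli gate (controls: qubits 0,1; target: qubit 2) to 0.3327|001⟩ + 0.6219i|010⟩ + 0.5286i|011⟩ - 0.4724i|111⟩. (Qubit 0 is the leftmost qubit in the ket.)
0.3327|001⟩ + 0.6219i|010⟩ + 0.5286i|011⟩ - 0.4724i|110⟩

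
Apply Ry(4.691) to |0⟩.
-0.6995|0⟩ + 0.7146|1⟩

Ry(4.691) = [[cos(θ/2), −sin(θ/2)], [sin(θ/2), cos(θ/2)]]; θ = 4.691, cos(θ/2) ≈ -0.699504, sin(θ/2) ≈ 0.714628.
With a = amp(|0⟩) = 1 and b = amp(|1⟩) = 0:
new amp(|0⟩) = (-0.699504)·a + (-0.714628)·b = -0.6995
new amp(|1⟩) = (0.714628)·a + (-0.699504)·b = 0.7146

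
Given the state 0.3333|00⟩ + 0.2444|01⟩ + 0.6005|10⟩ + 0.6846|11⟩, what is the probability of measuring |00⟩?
0.1111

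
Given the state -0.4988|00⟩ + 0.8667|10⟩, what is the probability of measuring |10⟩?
0.7512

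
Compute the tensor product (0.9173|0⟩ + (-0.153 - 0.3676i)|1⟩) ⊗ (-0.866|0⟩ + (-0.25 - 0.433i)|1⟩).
-0.7944|00⟩ + (-0.2293 - 0.3972i)|01⟩ + (0.1325 + 0.3183i)|10⟩ + (-0.1209 + 0.1581i)|11⟩

amp(|b₁b₂…⟩) = product of the factor amplitudes for bits b₁, b₂, …; only kets whose every factor amplitude is nonzero survive.
|00⟩: (0.9173)(-0.866) = -0.7944
|01⟩: (0.9173)(-0.25 - 0.433i) = (-0.2293 - 0.3972i)
|10⟩: (-0.153 - 0.3676i)(-0.866) = (0.1325 + 0.3183i)
|11⟩: (-0.153 - 0.3676i)(-0.25 - 0.433i) = (-0.1209 + 0.1581i)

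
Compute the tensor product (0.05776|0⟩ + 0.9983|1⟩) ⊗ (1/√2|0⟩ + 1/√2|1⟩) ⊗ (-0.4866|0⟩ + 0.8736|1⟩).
-0.01987|000⟩ + 0.03568|001⟩ - 0.01987|010⟩ + 0.03568|011⟩ - 0.3435|100⟩ + 0.6167|101⟩ - 0.3435|110⟩ + 0.6167|111⟩

amp(|b₁b₂…⟩) = product of the factor amplitudes for bits b₁, b₂, …; only kets whose every factor amplitude is nonzero survive.
|000⟩: (0.05776)(1/√2)(-0.4866) = -0.01987
|001⟩: (0.05776)(1/√2)(0.8736) = 0.03568
|010⟩: (0.05776)(1/√2)(-0.4866) = -0.01987
|011⟩: (0.05776)(1/√2)(0.8736) = 0.03568
|100⟩: (0.9983)(1/√2)(-0.4866) = -0.3435
|101⟩: (0.9983)(1/√2)(0.8736) = 0.6167
|110⟩: (0.9983)(1/√2)(-0.4866) = -0.3435
|111⟩: (0.9983)(1/√2)(0.8736) = 0.6167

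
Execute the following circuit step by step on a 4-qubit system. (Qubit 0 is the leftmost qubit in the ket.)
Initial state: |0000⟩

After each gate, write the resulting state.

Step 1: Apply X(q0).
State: |1000⟩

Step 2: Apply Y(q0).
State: -i|0000⟩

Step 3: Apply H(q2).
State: -(1/√2)i|0000⟩ - (1/√2)i|0010⟩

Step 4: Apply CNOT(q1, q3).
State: -(1/√2)i|0000⟩ - (1/√2)i|0010⟩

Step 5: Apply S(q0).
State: -(1/√2)i|0000⟩ - (1/√2)i|0010⟩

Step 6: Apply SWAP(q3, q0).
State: -(1/√2)i|0000⟩ - (1/√2)i|0010⟩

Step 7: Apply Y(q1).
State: 1/√2|0100⟩ + 1/√2|0110⟩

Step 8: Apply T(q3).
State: 1/√2|0100⟩ + 1/√2|0110⟩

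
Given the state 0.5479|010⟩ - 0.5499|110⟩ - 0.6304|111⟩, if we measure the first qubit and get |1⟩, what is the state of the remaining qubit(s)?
-0.6574|10⟩ - 0.7536|11⟩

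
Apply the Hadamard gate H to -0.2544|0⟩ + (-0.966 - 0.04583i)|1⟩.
(-0.863 - 0.03241i)|0⟩ + (0.5032 + 0.03241i)|1⟩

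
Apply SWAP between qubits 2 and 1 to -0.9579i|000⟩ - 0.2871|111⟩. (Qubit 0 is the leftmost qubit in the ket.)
-0.9579i|000⟩ - 0.2871|111⟩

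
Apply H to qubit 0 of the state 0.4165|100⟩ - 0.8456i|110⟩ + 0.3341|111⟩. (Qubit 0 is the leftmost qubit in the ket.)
0.2945|000⟩ - 0.5979i|010⟩ + 0.2362|011⟩ - 0.2945|100⟩ + 0.5979i|110⟩ - 0.2362|111⟩

H on qubit 0 mixes each pair of kets that differ only in qubit 0: amplitudes (a, b) of (|…0…⟩, |…1…⟩) become ((a + b)/√2, (a − b)/√2). Kets absent from the input have amplitude 0.
(|000⟩, |100⟩): (a, b) = (0, 0.4165) → (0.2945, -0.2945)
(|010⟩, |110⟩): (a, b) = (0, -0.8456i) → (-0.5979i, 0.5979i)
(|011⟩, |111⟩): (a, b) = (0, 0.3341) → (0.2362, -0.2362)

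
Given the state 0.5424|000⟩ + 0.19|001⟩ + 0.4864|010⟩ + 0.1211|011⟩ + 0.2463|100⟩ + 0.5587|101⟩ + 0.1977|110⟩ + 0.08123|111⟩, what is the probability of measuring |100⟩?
0.06066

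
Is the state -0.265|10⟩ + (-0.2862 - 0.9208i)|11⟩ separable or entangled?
Separable

Writing the state as a|00⟩ + b|01⟩ + c|10⟩ + d|11⟩, it is a product state iff ad − bc = 0.
Here (a, b, c, d) = (0, 0, -0.265, (-0.2862 - 0.9208i)): ad − bc = (0)(-0.2862 - 0.9208i) − (0)(-0.265) = 0, so the state is separable.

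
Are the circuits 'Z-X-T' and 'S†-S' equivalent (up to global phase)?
No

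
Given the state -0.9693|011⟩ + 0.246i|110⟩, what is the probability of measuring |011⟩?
0.9395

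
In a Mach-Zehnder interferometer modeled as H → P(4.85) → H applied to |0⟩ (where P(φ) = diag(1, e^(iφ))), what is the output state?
(0.5686 - 0.4953i)|0⟩ + (0.4314 + 0.4953i)|1⟩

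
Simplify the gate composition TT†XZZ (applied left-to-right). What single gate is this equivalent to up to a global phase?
X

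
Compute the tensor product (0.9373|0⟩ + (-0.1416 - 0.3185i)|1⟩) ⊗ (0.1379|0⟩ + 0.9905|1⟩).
0.1293|00⟩ + 0.9284|01⟩ + (-0.01953 - 0.04392i)|10⟩ + (-0.1403 - 0.3155i)|11⟩

amp(|b₁b₂…⟩) = product of the factor amplitudes for bits b₁, b₂, …; only kets whose every factor amplitude is nonzero survive.
|00⟩: (0.9373)(0.1379) = 0.1293
|01⟩: (0.9373)(0.9905) = 0.9284
|10⟩: (-0.1416 - 0.3185i)(0.1379) = (-0.01953 - 0.04392i)
|11⟩: (-0.1416 - 0.3185i)(0.9905) = (-0.1403 - 0.3155i)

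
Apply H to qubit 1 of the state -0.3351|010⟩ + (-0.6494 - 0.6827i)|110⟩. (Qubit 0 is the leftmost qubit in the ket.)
-0.237|000⟩ + 0.237|010⟩ + (-0.4592 - 0.4827i)|100⟩ + (0.4592 + 0.4827i)|110⟩

H on qubit 1 mixes each pair of kets that differ only in qubit 1: amplitudes (a, b) of (|…0…⟩, |…1…⟩) become ((a + b)/√2, (a − b)/√2). Kets absent from the input have amplitude 0.
(|000⟩, |010⟩): (a, b) = (0, -0.3351) → (-0.237, 0.237)
(|100⟩, |110⟩): (a, b) = (0, (-0.6494 - 0.6827i)) → ((-0.4592 - 0.4827i), (0.4592 + 0.4827i))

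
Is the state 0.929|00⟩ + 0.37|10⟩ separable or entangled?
Separable

Writing the state as a|00⟩ + b|01⟩ + c|10⟩ + d|11⟩, it is a product state iff ad − bc = 0.
Here (a, b, c, d) = (0.929, 0, 0.37, 0): ad − bc = (0.929)(0) − (0)(0.37) = 0, so the state is separable.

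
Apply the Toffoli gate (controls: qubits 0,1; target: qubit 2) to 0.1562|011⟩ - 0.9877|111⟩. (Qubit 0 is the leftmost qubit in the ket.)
0.1562|011⟩ - 0.9877|110⟩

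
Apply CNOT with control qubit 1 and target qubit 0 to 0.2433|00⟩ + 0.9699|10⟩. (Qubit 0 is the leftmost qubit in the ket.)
0.2433|00⟩ + 0.9699|10⟩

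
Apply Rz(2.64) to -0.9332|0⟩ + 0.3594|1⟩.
(-0.2316 + 0.904i)|0⟩ + (0.08919 + 0.3482i)|1⟩

Rz(2.64) = [[e^(−iθ/2), 0], [0, e^(iθ/2)]] with e^(±iθ/2) = cos(θ/2) ± i·sin(θ/2); θ = 2.64, cos(θ/2) ≈ 0.248175, sin(θ/2) ≈ 0.968715.
With a = amp(|0⟩) = -0.9332 and b = amp(|1⟩) = 0.3594:
new amp(|0⟩) = (0.248175 - 0.968715i)·a = (-0.2316 + 0.904i)
new amp(|1⟩) = (0.248175 + 0.968715i)·b = (0.08919 + 0.3482i)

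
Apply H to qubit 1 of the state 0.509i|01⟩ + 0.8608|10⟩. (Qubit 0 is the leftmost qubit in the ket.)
0.3599i|00⟩ - 0.3599i|01⟩ + 0.6087|10⟩ + 0.6087|11⟩

H on qubit 1 mixes each pair of kets that differ only in qubit 1: amplitudes (a, b) of (|…0…⟩, |…1…⟩) become ((a + b)/√2, (a − b)/√2). Kets absent from the input have amplitude 0.
(|00⟩, |01⟩): (a, b) = (0, 0.509i) → (0.3599i, -0.3599i)
(|10⟩, |11⟩): (a, b) = (0.8608, 0) → (0.6087, 0.6087)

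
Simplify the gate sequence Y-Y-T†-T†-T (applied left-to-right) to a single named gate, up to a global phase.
T†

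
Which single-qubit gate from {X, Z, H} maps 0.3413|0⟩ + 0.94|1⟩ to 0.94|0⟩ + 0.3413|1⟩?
X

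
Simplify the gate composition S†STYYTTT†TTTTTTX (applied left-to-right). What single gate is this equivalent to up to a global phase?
X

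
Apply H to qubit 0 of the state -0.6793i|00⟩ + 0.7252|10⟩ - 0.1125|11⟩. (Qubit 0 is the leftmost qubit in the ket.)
(0.5128 - 0.4803i)|00⟩ - 0.07955|01⟩ + (-0.5128 - 0.4803i)|10⟩ + 0.07955|11⟩

H on qubit 0 mixes each pair of kets that differ only in qubit 0: amplitudes (a, b) of (|…0…⟩, |…1…⟩) become ((a + b)/√2, (a − b)/√2). Kets absent from the input have amplitude 0.
(|00⟩, |10⟩): (a, b) = (-0.6793i, 0.7252) → ((0.5128 - 0.4803i), (-0.5128 - 0.4803i))
(|01⟩, |11⟩): (a, b) = (0, -0.1125) → (-0.07955, 0.07955)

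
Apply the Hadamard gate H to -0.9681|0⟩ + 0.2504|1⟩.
-0.5075|0⟩ - 0.8616|1⟩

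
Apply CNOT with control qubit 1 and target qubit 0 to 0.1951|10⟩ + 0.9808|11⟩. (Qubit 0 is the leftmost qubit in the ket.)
0.9808|01⟩ + 0.1951|10⟩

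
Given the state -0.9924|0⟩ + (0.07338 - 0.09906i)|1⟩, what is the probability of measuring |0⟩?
0.9849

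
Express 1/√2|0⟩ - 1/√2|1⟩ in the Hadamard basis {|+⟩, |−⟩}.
|−⟩

With |ψ⟩ = α|0⟩ + β|1⟩, the Hadamard-basis coefficients are ⟨+|ψ⟩ = (α + β)/√2 and ⟨−|ψ⟩ = (α − β)/√2.
Here α = 1/√2, β = -1/√2: (α + β)/√2 = 0, (α − β)/√2 = 1.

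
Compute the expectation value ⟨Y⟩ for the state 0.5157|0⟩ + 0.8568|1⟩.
0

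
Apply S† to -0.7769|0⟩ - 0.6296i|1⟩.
-0.7769|0⟩ - 0.6296|1⟩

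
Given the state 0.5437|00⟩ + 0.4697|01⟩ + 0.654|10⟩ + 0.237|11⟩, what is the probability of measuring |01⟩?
0.2206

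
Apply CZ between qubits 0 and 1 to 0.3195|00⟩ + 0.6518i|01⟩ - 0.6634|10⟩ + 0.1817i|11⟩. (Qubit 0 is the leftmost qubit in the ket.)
0.3195|00⟩ + 0.6518i|01⟩ - 0.6634|10⟩ - 0.1817i|11⟩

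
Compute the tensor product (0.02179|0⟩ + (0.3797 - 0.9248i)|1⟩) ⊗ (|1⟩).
0.02179|01⟩ + (0.3797 - 0.9248i)|11⟩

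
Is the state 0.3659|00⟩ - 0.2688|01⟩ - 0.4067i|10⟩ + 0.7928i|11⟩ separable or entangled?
Entangled

Writing the state as a|00⟩ + b|01⟩ + c|10⟩ + d|11⟩, it is a product state iff ad − bc = 0.
Here (a, b, c, d) = (0.3659, -0.2688, -0.4067i, 0.7928i): ad − bc = (0.3659)(0.7928i) − (-0.2688)(-0.4067i) = 0.1808i ≠ 0, so the state is entangled.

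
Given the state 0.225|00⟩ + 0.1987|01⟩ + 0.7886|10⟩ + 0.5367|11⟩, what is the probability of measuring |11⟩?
0.288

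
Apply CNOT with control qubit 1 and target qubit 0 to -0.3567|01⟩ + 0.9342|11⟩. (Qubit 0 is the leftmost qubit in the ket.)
0.9342|01⟩ - 0.3567|11⟩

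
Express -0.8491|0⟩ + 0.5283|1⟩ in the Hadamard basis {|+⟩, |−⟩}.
-0.2268|+⟩ - 0.974|−⟩

With |ψ⟩ = α|0⟩ + β|1⟩, the Hadamard-basis coefficients are ⟨+|ψ⟩ = (α + β)/√2 and ⟨−|ψ⟩ = (α − β)/√2.
Here α = -0.8491, β = 0.5283: (α + β)/√2 = -0.2268, (α − β)/√2 = -0.974.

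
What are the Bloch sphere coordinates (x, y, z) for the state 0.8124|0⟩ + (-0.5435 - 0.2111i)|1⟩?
(-0.8831, -0.343, 0.32)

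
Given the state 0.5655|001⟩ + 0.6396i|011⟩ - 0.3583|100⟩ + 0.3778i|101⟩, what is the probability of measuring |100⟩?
0.1284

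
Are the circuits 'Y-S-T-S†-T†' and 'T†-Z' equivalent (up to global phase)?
No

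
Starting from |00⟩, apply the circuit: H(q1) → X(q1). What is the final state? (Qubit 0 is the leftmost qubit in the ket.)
1/√2|00⟩ + 1/√2|01⟩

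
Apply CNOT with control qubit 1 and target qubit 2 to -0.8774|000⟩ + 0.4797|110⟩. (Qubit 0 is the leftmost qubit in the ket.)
-0.8774|000⟩ + 0.4797|111⟩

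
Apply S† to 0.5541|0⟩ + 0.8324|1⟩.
0.5541|0⟩ - 0.8324i|1⟩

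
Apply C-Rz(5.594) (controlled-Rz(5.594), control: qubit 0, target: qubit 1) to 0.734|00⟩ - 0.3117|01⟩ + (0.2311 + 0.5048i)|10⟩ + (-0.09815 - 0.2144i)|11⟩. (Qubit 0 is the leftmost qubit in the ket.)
0.734|00⟩ - 0.3117|01⟩ + (-0.04699 - 0.5532i)|10⟩ + (0.1648 + 0.1686i)|11⟩

C-Rz(5.594) leaves the control-|0⟩ kets |00⟩, |01⟩ unchanged and applies Rz(5.594) to qubit 1 on the control-|1⟩ pair (|10⟩, |11⟩).
Rz(5.594) = [[e^(−iθ/2), 0], [0, e^(iθ/2)]] with e^(±iθ/2) = cos(θ/2) ± i·sin(θ/2); θ = 5.594, cos(θ/2) ≈ -0.941213, sin(θ/2) ≈ 0.337813.
With a = amp(|10⟩) = (0.2311 + 0.5048i) and b = amp(|11⟩) = (-0.09815 - 0.2144i):
new amp(|10⟩) = (-0.941213 - 0.337813i)·a = (-0.04699 - 0.5532i)
new amp(|11⟩) = (-0.941213 + 0.337813i)·b = (0.1648 + 0.1686i)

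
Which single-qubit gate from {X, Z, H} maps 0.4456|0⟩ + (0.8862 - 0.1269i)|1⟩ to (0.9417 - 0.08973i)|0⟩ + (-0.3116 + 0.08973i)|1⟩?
H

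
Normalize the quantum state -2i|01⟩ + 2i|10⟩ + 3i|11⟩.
-0.4851i|01⟩ + 0.4851i|10⟩ + 0.7276i|11⟩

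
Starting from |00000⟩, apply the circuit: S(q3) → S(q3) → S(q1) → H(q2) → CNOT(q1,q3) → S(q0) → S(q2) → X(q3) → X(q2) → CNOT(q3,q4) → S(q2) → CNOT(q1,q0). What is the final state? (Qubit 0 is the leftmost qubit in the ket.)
(1/√2)i|00011⟩ + (1/√2)i|00111⟩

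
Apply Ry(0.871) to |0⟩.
0.9067|0⟩ + 0.4219|1⟩

Ry(0.871) = [[cos(θ/2), −sin(θ/2)], [sin(θ/2), cos(θ/2)]]; θ = 0.871, cos(θ/2) ≈ 0.906659, sin(θ/2) ≈ 0.421864.
With a = amp(|0⟩) = 1 and b = amp(|1⟩) = 0:
new amp(|0⟩) = (0.906659)·a + (-0.421864)·b = 0.9067
new amp(|1⟩) = (0.421864)·a + (0.906659)·b = 0.4219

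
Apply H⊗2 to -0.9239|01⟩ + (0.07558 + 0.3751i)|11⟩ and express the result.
(-0.4242 + 0.1876i)|00⟩ + (0.4242 - 0.1876i)|01⟩ + (-0.4997 - 0.1876i)|10⟩ + (0.4997 + 0.1876i)|11⟩

H⊗2 gives amp(|y⟩) = (1/2) Σ_x (−1)^(x·y) amp(|x⟩), where x·y is the number of positions in which both x and y have a 1.
|00⟩: (-0.9239 + (0.07558 + 0.3751i))/2 = (-0.4242 + 0.1876i)
|01⟩: (0.9239 - (0.07558 + 0.3751i))/2 = (0.4242 - 0.1876i)
|10⟩: (-0.9239 - (0.07558 + 0.3751i))/2 = (-0.4997 - 0.1876i)
|11⟩: (0.9239 + (0.07558 + 0.3751i))/2 = (0.4997 + 0.1876i)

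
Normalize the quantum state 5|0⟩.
|0⟩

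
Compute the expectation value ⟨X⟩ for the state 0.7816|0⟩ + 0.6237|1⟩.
0.975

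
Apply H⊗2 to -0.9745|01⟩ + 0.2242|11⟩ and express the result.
-0.3752|00⟩ + 0.3752|01⟩ - 0.5994|10⟩ + 0.5994|11⟩

H⊗2 gives amp(|y⟩) = (1/2) Σ_x (−1)^(x·y) amp(|x⟩), where x·y is the number of positions in which both x and y have a 1.
|00⟩: (-0.9745 + 0.2242)/2 = -0.3752
|01⟩: (0.9745 - 0.2242)/2 = 0.3752
|10⟩: (-0.9745 - 0.2242)/2 = -0.5994
|11⟩: (0.9745 + 0.2242)/2 = 0.5994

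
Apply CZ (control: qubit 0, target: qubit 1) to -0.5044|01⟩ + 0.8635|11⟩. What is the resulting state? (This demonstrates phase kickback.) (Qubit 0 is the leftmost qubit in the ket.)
-0.5044|01⟩ - 0.8635|11⟩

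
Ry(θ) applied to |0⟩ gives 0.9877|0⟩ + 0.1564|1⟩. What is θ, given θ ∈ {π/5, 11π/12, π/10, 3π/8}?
π/10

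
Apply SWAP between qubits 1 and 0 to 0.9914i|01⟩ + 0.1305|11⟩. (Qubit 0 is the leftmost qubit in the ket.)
0.9914i|10⟩ + 0.1305|11⟩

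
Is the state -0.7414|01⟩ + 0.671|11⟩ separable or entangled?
Separable

Writing the state as a|00⟩ + b|01⟩ + c|10⟩ + d|11⟩, it is a product state iff ad − bc = 0.
Here (a, b, c, d) = (0, -0.7414, 0, 0.671): ad − bc = (0)(0.671) − (-0.7414)(0) = 0, so the state is separable.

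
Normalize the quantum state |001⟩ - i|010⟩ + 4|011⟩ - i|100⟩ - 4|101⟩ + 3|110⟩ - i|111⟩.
0.1491|001⟩ - 0.1491i|010⟩ + 0.5963|011⟩ - 0.1491i|100⟩ - 0.5963|101⟩ + 1/√5|110⟩ - 0.1491i|111⟩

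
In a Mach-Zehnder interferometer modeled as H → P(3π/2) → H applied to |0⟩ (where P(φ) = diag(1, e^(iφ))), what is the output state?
(1/2 - (1/2)i)|0⟩ + (1/2 + (1/2)i)|1⟩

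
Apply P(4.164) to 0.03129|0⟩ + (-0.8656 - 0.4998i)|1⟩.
0.03129|0⟩ + (0.02474 + 0.9992i)|1⟩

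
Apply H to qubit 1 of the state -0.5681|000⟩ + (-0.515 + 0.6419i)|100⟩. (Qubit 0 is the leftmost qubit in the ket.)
-0.4017|000⟩ - 0.4017|010⟩ + (-0.3642 + 0.4539i)|100⟩ + (-0.3642 + 0.4539i)|110⟩

H on qubit 1 mixes each pair of kets that differ only in qubit 1: amplitudes (a, b) of (|…0…⟩, |…1…⟩) become ((a + b)/√2, (a − b)/√2). Kets absent from the input have amplitude 0.
(|000⟩, |010⟩): (a, b) = (-0.5681, 0) → (-0.4017, -0.4017)
(|100⟩, |110⟩): (a, b) = ((-0.515 + 0.6419i), 0) → ((-0.3642 + 0.4539i), (-0.3642 + 0.4539i))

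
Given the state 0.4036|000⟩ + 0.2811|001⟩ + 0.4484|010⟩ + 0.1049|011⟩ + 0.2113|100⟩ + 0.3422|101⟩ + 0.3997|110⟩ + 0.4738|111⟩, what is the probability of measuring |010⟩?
0.2011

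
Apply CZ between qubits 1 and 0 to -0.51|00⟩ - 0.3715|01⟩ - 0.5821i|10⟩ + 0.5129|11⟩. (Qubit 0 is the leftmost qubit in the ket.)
-0.51|00⟩ - 0.3715|01⟩ - 0.5821i|10⟩ - 0.5129|11⟩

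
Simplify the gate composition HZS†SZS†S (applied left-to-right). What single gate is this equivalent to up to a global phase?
H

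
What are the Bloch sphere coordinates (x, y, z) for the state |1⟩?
(0, 0, -1)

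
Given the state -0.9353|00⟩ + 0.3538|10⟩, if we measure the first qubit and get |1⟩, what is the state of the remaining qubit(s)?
|0⟩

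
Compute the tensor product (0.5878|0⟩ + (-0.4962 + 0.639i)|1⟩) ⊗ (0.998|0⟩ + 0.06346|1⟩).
0.5866|00⟩ + 0.0373|01⟩ + (-0.4952 + 0.6377i)|10⟩ + (-0.03149 + 0.04055i)|11⟩

amp(|b₁b₂…⟩) = product of the factor amplitudes for bits b₁, b₂, …; only kets whose every factor amplitude is nonzero survive.
|00⟩: (0.5878)(0.998) = 0.5866
|01⟩: (0.5878)(0.06346) = 0.0373
|10⟩: (-0.4962 + 0.639i)(0.998) = (-0.4952 + 0.6377i)
|11⟩: (-0.4962 + 0.639i)(0.06346) = (-0.03149 + 0.04055i)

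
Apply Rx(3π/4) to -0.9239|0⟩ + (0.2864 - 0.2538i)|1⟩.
(-0.588 - 0.2646i)|0⟩ + (0.1096 + 0.7564i)|1⟩

Rx(3π/4) = [[cos(θ/2), −i·sin(θ/2)], [−i·sin(θ/2), cos(θ/2)]]; θ = 3π/4, cos(θ/2) ≈ 0.382683, sin(θ/2) ≈ 0.92388.
With a = amp(|0⟩) = -0.9239 and b = amp(|1⟩) = (0.2864 - 0.2538i):
new amp(|0⟩) = (0.382683)·a + (-0.92388i)·b = (-0.588 - 0.2646i)
new amp(|1⟩) = (-0.92388i)·a + (0.382683)·b = (0.1096 + 0.7564i)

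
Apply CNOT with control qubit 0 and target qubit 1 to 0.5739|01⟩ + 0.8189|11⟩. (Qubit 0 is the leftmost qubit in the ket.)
0.5739|01⟩ + 0.8189|10⟩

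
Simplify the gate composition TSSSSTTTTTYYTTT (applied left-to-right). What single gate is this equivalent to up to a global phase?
T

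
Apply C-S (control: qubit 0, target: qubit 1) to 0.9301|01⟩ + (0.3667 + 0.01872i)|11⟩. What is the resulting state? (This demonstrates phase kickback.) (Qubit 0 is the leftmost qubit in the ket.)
0.9301|01⟩ + (-0.01872 + 0.3667i)|11⟩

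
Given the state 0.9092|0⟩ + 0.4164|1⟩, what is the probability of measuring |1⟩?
0.1734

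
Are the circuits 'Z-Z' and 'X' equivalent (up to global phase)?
No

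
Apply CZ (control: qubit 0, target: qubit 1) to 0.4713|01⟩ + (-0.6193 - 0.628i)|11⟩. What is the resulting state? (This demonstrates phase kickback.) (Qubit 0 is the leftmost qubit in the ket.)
0.4713|01⟩ + (0.6193 + 0.628i)|11⟩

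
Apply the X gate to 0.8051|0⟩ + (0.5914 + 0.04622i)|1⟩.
(0.5914 + 0.04622i)|0⟩ + 0.8051|1⟩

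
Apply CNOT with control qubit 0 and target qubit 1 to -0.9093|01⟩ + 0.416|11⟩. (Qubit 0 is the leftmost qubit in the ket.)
-0.9093|01⟩ + 0.416|10⟩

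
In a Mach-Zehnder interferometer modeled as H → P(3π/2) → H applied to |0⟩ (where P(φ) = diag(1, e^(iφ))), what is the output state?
(1/2 - (1/2)i)|0⟩ + (1/2 + (1/2)i)|1⟩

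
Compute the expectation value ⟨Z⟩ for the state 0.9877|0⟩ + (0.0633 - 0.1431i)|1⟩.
0.9511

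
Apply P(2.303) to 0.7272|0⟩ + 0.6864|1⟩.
0.7272|0⟩ + (-0.4589 + 0.5105i)|1⟩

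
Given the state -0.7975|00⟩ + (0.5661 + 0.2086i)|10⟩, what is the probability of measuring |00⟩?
0.636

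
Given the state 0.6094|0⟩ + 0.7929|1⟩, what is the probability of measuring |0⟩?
0.3714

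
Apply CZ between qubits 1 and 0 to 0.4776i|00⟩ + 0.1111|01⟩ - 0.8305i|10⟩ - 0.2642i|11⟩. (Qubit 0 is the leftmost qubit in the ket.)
0.4776i|00⟩ + 0.1111|01⟩ - 0.8305i|10⟩ + 0.2642i|11⟩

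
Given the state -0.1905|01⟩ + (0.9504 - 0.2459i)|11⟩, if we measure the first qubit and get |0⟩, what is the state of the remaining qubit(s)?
-|1⟩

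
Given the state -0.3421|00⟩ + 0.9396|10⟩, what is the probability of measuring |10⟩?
0.8828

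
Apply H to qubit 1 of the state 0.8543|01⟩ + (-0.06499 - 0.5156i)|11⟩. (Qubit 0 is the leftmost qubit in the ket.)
0.6041|00⟩ - 0.6041|01⟩ + (-0.04595 - 0.3646i)|10⟩ + (0.04595 + 0.3646i)|11⟩

H on qubit 1 mixes each pair of kets that differ only in qubit 1: amplitudes (a, b) of (|…0…⟩, |…1…⟩) become ((a + b)/√2, (a − b)/√2). Kets absent from the input have amplitude 0.
(|00⟩, |01⟩): (a, b) = (0, 0.8543) → (0.6041, -0.6041)
(|10⟩, |11⟩): (a, b) = (0, (-0.06499 - 0.5156i)) → ((-0.04595 - 0.3646i), (0.04595 + 0.3646i))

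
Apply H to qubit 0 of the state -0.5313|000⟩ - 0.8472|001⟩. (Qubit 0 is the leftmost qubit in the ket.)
-0.3757|000⟩ - 0.5991|001⟩ - 0.3757|100⟩ - 0.5991|101⟩

H on qubit 0 mixes each pair of kets that differ only in qubit 0: amplitudes (a, b) of (|…0…⟩, |…1…⟩) become ((a + b)/√2, (a − b)/√2). Kets absent from the input have amplitude 0.
(|000⟩, |100⟩): (a, b) = (-0.5313, 0) → (-0.3757, -0.3757)
(|001⟩, |101⟩): (a, b) = (-0.8472, 0) → (-0.5991, -0.5991)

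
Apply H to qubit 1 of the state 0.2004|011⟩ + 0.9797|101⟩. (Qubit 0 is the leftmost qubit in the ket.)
0.1417|001⟩ - 0.1417|011⟩ + 0.6928|101⟩ + 0.6928|111⟩

H on qubit 1 mixes each pair of kets that differ only in qubit 1: amplitudes (a, b) of (|…0…⟩, |…1…⟩) become ((a + b)/√2, (a − b)/√2). Kets absent from the input have amplitude 0.
(|001⟩, |011⟩): (a, b) = (0, 0.2004) → (0.1417, -0.1417)
(|101⟩, |111⟩): (a, b) = (0.9797, 0) → (0.6928, 0.6928)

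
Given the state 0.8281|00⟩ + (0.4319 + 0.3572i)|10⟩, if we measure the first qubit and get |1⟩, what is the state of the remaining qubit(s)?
(0.7706 + 0.6373i)|0⟩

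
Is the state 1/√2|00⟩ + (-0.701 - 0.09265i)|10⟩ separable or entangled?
Separable

Writing the state as a|00⟩ + b|01⟩ + c|10⟩ + d|11⟩, it is a product state iff ad − bc = 0.
Here (a, b, c, d) = (1/√2, 0, (-0.701 - 0.09265i), 0): ad − bc = (1/√2)(0) − (0)(-0.701 - 0.09265i) = 0, so the state is separable.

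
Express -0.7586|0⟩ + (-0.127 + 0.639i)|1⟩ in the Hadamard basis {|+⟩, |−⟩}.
(-0.6262 + 0.4518i)|+⟩ + (-0.4466 - 0.4518i)|−⟩

With |ψ⟩ = α|0⟩ + β|1⟩, the Hadamard-basis coefficients are ⟨+|ψ⟩ = (α + β)/√2 and ⟨−|ψ⟩ = (α − β)/√2.
Here α = -0.7586, β = (-0.127 + 0.639i): (α + β)/√2 = (-0.6262 + 0.4518i), (α − β)/√2 = (-0.4466 - 0.4518i).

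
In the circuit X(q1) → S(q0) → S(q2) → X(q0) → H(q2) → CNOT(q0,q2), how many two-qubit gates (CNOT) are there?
1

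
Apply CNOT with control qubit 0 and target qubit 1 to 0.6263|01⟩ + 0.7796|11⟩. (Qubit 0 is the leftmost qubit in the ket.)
0.6263|01⟩ + 0.7796|10⟩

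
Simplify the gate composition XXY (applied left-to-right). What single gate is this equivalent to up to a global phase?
Y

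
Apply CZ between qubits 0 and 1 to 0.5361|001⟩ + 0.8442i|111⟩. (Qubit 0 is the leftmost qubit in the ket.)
0.5361|001⟩ - 0.8442i|111⟩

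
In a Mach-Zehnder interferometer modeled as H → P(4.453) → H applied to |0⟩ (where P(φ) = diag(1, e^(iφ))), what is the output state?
(0.3718 - 0.4833i)|0⟩ + (0.6282 + 0.4833i)|1⟩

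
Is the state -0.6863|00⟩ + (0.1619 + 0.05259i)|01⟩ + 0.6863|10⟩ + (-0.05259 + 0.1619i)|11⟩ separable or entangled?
Entangled

Writing the state as a|00⟩ + b|01⟩ + c|10⟩ + d|11⟩, it is a product state iff ad − bc = 0.
Here (a, b, c, d) = (-0.6863, (0.1619 + 0.05259i), 0.6863, (-0.05259 + 0.1619i)): ad − bc = (-0.6863)(-0.05259 + 0.1619i) − (0.1619 + 0.05259i)(0.6863) = (-0.07502 - 0.1472i) ≠ 0, so the state is entangled.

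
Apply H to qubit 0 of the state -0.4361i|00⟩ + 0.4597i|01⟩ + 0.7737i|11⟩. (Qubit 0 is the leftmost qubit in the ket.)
-0.3084i|00⟩ + 0.8721i|01⟩ - 0.3084i|10⟩ - 0.222i|11⟩

H on qubit 0 mixes each pair of kets that differ only in qubit 0: amplitudes (a, b) of (|…0…⟩, |…1…⟩) become ((a + b)/√2, (a − b)/√2). Kets absent from the input have amplitude 0.
(|00⟩, |10⟩): (a, b) = (-0.4361i, 0) → (-0.3084i, -0.3084i)
(|01⟩, |11⟩): (a, b) = (0.4597i, 0.7737i) → (0.8721i, -0.222i)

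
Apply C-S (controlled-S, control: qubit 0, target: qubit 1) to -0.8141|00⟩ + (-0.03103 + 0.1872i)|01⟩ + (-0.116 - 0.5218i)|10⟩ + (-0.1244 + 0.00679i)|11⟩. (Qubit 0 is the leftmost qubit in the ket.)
-0.8141|00⟩ + (-0.03103 + 0.1872i)|01⟩ + (-0.116 - 0.5218i)|10⟩ + (-0.00679 - 0.1244i)|11⟩

C-S leaves the control-|0⟩ kets |00⟩, |01⟩ unchanged and applies S to qubit 1 on the control-|1⟩ pair (|10⟩, |11⟩).
S = [[1, 0], [0, i]].
With a = amp(|10⟩) = (-0.116 - 0.5218i) and b = amp(|11⟩) = (-0.1244 + 0.00679i):
new amp(|10⟩) = (1)·a = (-0.116 - 0.5218i)
new amp(|11⟩) = (i)·b = (-0.00679 - 0.1244i)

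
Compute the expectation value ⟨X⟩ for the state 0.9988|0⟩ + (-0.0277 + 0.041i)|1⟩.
-0.05533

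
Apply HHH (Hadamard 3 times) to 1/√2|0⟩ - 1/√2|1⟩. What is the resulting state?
|1⟩

H² = I, so H^3 = H: a single Hadamard. With (a, b) = (1/√2, -1/√2), H gives ((a + b)/√2, (a − b)/√2) = (0, 1).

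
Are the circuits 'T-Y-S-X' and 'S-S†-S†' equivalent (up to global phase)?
No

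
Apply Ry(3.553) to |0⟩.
-0.2043|0⟩ + 0.9789|1⟩

Ry(3.553) = [[cos(θ/2), −sin(θ/2)], [sin(θ/2), cos(θ/2)]]; θ = 3.553, cos(θ/2) ≈ -0.204256, sin(θ/2) ≈ 0.978917.
With a = amp(|0⟩) = 1 and b = amp(|1⟩) = 0:
new amp(|0⟩) = (-0.204256)·a + (-0.978917)·b = -0.2043
new amp(|1⟩) = (0.978917)·a + (-0.204256)·b = 0.9789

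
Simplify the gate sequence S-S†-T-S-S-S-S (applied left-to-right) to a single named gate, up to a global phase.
T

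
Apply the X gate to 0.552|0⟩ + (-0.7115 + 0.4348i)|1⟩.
(-0.7115 + 0.4348i)|0⟩ + 0.552|1⟩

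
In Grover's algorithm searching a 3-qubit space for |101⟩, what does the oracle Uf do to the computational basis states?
Uf|x⟩ = -|x⟩ if x = 101, else |x⟩ (phase flip on target)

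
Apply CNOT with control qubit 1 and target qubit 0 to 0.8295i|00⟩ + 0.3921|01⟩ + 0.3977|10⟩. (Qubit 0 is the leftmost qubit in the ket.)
0.8295i|00⟩ + 0.3977|10⟩ + 0.3921|11⟩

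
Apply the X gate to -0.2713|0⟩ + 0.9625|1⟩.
0.9625|0⟩ - 0.2713|1⟩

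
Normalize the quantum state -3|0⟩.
-|0⟩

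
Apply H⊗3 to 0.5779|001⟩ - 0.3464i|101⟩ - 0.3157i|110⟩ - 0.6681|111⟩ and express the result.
(-0.03189 - 0.2341i)|000⟩ + (0.03189 + 0.01085i)|001⟩ + (0.4405 - 0.01085i)|010⟩ + (-0.4405 + 0.2341i)|011⟩ + (0.4405 + 0.2341i)|100⟩ + (-0.4405 - 0.01085i)|101⟩ + (-0.03189 + 0.01085i)|110⟩ + (0.03189 - 0.2341i)|111⟩

H⊗3 gives amp(|y⟩) = (1/2√2) Σ_x (−1)^(x·y) amp(|x⟩), where x·y is the number of positions in which both x and y have a 1.
|000⟩: (0.5779 - 0.3464i - 0.3157i - 0.6681)/(2√2) = (-0.03189 - 0.2341i)
|001⟩: (-0.5779 + 0.3464i - 0.3157i + 0.6681)/(2√2) = (0.03189 + 0.01085i)
|010⟩: (0.5779 - 0.3464i + 0.3157i + 0.6681)/(2√2) = (0.4405 - 0.01085i)
|011⟩: (-0.5779 + 0.3464i + 0.3157i - 0.6681)/(2√2) = (-0.4405 + 0.2341i)
|100⟩: (0.5779 + 0.3464i + 0.3157i + 0.6681)/(2√2) = (0.4405 + 0.2341i)
|101⟩: (-0.5779 - 0.3464i + 0.3157i - 0.6681)/(2√2) = (-0.4405 - 0.01085i)
|110⟩: (0.5779 + 0.3464i - 0.3157i - 0.6681)/(2√2) = (-0.03189 + 0.01085i)
|111⟩: (-0.5779 - 0.3464i - 0.3157i + 0.6681)/(2√2) = (0.03189 - 0.2341i)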